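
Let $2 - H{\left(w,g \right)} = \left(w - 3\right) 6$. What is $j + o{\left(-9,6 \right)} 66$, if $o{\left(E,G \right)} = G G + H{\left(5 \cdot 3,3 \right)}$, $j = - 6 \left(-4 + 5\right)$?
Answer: $-2250$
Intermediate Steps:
$j = -6$ ($j = \left(-6\right) 1 = -6$)
$H{\left(w,g \right)} = 20 - 6 w$ ($H{\left(w,g \right)} = 2 - \left(w - 3\right) 6 = 2 - \left(-3 + w\right) 6 = 2 - \left(-18 + 6 w\right) = 20 - 6 w$)
$o{\left(E,G \right)} = -70 + G^{2}$ ($o{\left(E,G \right)} = G G + \left(20 - 6 \cdot 5 \cdot 3\right) = G^{2} + \left(20 - 90\right) = G^{2} - 70 = -70 + G^{2}$)
$j + o{\left(-9,6 \right)} 66 = -6 + \left(-70 + 6^{2}\right) 66 = -6 + \left(-70 + 36\right) 66 = -6 - 2244 = -2250$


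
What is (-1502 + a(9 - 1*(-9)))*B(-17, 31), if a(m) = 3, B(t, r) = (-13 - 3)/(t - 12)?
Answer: -23984/29 ≈ -827.03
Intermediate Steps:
B(t, r) = -16/(-12 + t)
(-1502 + a(9 - 1*(-9)))*B(-17, 31) = (-1502 + 3)*(-16/(-12 - 17)) = -(-23984)/(-29) = -(-23984)*(-1)/29 = -1499*16/29 = -23984/29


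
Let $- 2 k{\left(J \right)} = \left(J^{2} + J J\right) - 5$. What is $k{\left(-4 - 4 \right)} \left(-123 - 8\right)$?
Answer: $\frac{16113}{2} \approx 8056.5$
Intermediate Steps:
$k{\left(J \right)} = \frac{5}{2} - J^{2}$ ($k{\left(J \right)} = - \frac{\left(J^{2} + J J\right) - 5}{2} = - \frac{\left(J^{2} + J^{2}\right) - 5}{2} = - \frac{2 J^{2} - 5}{2} = - \frac{-5 + 2 J^{2}}{2} = \frac{5}{2} - J^{2}$)
$k{\left(-4 - 4 \right)} \left(-123 - 8\right) = \left(\frac{5}{2} - \left(-4 - 4\right)^{2}\right) \left(-123 - 8\right) = \left(\frac{5}{2} - \left(-4 - 4\right)^{2}\right) \left(-131\right) = \left(\frac{5}{2} - \left(-8\right)^{2}\right) \left(-131\right) = \left(\frac{5}{2} - 64\right) \left(-131\right) = \left(- \frac{123}{2}\right) \left(-131\right) = \frac{16113}{2}$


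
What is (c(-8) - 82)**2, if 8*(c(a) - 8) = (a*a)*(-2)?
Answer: 8100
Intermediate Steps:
c(a) = 8 - a**2/4 (c(a) = 8 + ((a*a)*(-2))/8 = 8 + (a**2*(-2))/8 = 8 + (-2*a**2)/8 = 8 - a**2/4)
(c(-8) - 82)**2 = ((8 - 1/4*(-8)**2) - 82)**2 = ((8 - 1/4*64) - 82)**2 = ((8 - 16) - 82)**2 = (-8 - 82)**2 = (-90)**2 = 8100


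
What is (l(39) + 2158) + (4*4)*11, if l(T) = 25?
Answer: 2359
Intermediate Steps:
(l(39) + 2158) + (4*4)*11 = (25 + 2158) + (4*4)*11 = 2183 + 16*11 = 2183 + 176 = 2359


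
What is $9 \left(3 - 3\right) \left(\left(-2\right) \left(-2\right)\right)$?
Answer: $0$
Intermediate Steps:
$9 \left(3 - 3\right) \left(\left(-2\right) \left(-2\right)\right) = 9 \cdot 0 \cdot 4 = 0 \cdot 4 = 0$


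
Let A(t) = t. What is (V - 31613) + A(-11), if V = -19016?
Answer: -50640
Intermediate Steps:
(V - 31613) + A(-11) = (-19016 - 31613) - 11 = -50629 - 11 = -50640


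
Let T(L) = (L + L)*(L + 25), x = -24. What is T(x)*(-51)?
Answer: 2448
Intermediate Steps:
T(L) = 2*L*(25 + L) (T(L) = (2*L)*(25 + L) = 2*L*(25 + L))
T(x)*(-51) = (2*(-24)*(25 - 24))*(-51) = (2*(-24)*1)*(-51) = -48*(-51) = 2448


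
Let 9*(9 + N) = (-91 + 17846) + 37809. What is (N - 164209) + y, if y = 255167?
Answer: 874105/9 ≈ 97123.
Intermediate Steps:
N = 55483/9 (N = -9 + ((-91 + 17846) + 37809)/9 = -9 + (17755 + 37809)/9 = -9 + (⅑)*55564 = -9 + 55564/9 = 55483/9 ≈ 6164.8)
(N - 164209) + y = (55483/9 - 164209) + 255167 = -1422398/9 + 255167 = 874105/9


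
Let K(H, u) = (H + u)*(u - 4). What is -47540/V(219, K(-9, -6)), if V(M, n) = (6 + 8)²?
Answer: -11885/49 ≈ -242.55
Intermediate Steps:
K(H, u) = (-4 + u)*(H + u) (K(H, u) = (H + u)*(-4 + u) = (-4 + u)*(H + u))
V(M, n) = 196 (V(M, n) = 14² = 196)
-47540/V(219, K(-9, -6)) = -47540/196 = -47540*1/196 = -11885/49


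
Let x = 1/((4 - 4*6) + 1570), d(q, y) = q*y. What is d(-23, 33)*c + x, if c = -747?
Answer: 878808151/1550 ≈ 5.6697e+5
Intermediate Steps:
x = 1/1550 (x = 1/((4 - 24) + 1570) = 1/(-20 + 1570) = 1/1550 ≈ 0.00064516)
d(-23, 33)*c + x = -23*33*(-747) + 1/1550 = -759*(-747) + 1/1550 = 566973 + 1/1550 = 878808151/1550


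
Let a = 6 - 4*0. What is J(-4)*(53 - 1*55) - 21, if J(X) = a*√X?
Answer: -21 - 24*I ≈ -21.0 - 24.0*I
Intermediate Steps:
a = 6 (a = 6 + 0 = 6)
J(X) = 6*√X
J(-4)*(53 - 1*55) - 21 = (6*√(-4))*(53 - 1*55) - 21 = (6*(2*I))*(53 - 55) - 21 = (12*I)*(-2) - 21 = -24*I - 21 = -21 - 24*I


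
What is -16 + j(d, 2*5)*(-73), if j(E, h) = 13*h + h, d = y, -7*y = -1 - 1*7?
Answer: -10236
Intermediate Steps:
y = 8/7 (y = -(-1 - 1*7)/7 = -(-1 - 7)/7 = -⅐*(-8) = 8/7 ≈ 1.1429)
d = 8/7 ≈ 1.1429
j(E, h) = 14*h
-16 + j(d, 2*5)*(-73) = -16 + (14*(2*5))*(-73) = -16 + (14*10)*(-73) = -16 + 140*(-73) = -16 - 10220 = -10236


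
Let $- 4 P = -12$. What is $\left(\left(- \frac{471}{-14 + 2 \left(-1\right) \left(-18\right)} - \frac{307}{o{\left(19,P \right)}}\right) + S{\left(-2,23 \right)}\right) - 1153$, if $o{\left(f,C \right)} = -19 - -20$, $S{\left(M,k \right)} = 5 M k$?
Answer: $- \frac{37651}{22} \approx -1711.4$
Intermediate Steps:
$P = 3$ ($P = \left(- \frac{1}{4}\right) \left(-12\right) = 3$)
$S{\left(M,k \right)} = 5 M k$
$o{\left(f,C \right)} = 1$ ($o{\left(f,C \right)} = -19 + 20 = 1$)
$\left(\left(- \frac{471}{-14 + 2 \left(-1\right) \left(-18\right)} - \frac{307}{o{\left(19,P \right)}}\right) + S{\left(-2,23 \right)}\right) - 1153 = \left(\left(- \frac{471}{-14 + 2 \left(-1\right) \left(-18\right)} - \frac{307}{1}\right) + 5 \left(-2\right) 23\right) - 1153 = \left(\left(- \frac{471}{-14 - -36} - 307\right) - 230\right) - 1153 = \left(\left(- \frac{471}{-14 + 36} - 307\right) - 230\right) - 1153 = \left(\left(- \frac{471}{22} - 307\right) - 230\right) - 1153 = \left(- \frac{7225}{22} - 230\right) - 1153 = - \frac{12285}{22} - 1153 = - \frac{37651}{22}$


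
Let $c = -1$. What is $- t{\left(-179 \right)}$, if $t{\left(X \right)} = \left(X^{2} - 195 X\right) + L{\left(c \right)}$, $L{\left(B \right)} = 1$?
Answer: $-66947$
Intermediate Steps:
$t{\left(X \right)} = 1 + X^{2} - 195 X$ ($t{\left(X \right)} = \left(X^{2} - 195 X\right) + 1 = 1 + X^{2} - 195 X$)
$- t{\left(-179 \right)} = - (1 + \left(-179\right)^{2} - -34905) = - (1 + 32041 + 34905) = \left(-1\right) 66947 = -66947$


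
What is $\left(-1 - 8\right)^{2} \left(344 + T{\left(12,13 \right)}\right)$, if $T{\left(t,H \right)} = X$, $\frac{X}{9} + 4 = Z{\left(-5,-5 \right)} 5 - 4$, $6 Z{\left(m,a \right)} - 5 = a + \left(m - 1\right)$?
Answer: $18387$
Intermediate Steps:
$Z{\left(m,a \right)} = \frac{2}{3} + \frac{a}{6} + \frac{m}{6}$ ($Z{\left(m,a \right)} = \frac{5}{6} + \frac{a + \left(m - 1\right)}{6} = \frac{5}{6} + \frac{a + \left(-1 + m\right)}{6} = \frac{5}{6} + \frac{-1 + a + m}{6} = \frac{5}{6} + \left(- \frac{1}{6} + \frac{a}{6} + \frac{m}{6}\right) = \frac{2}{3} + \frac{a}{6} + \frac{m}{6}$)
$X = -117$ ($X = -36 + 9 \left(\left(\frac{2}{3} + \frac{1}{6} \left(-5\right) + \frac{1}{6} \left(-5\right)\right) 5 - 4\right) = -36 + 9 \left(\left(\frac{2}{3} - \frac{5}{6} - \frac{5}{6}\right) 5 - 4\right) = -36 + 9 \left(\left(-1\right) 5 - 4\right) = -36 + 9 \left(-5 - 4\right) = -36 + 9 \left(-9\right) = -36 - 81 = -117$)
$T{\left(t,H \right)} = -117$
$\left(-1 - 8\right)^{2} \left(344 + T{\left(12,13 \right)}\right) = \left(-1 - 8\right)^{2} \left(344 - 117\right) = \left(-9\right)^{2} \cdot 227 = 81 \cdot 227 = 18387$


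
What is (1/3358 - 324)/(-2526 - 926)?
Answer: 1087991/11591816 ≈ 0.093858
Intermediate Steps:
(1/3358 - 324)/(-2526 - 926) = (1/3358 - 324)/(-3452) = -1087991/3358*(-1/3452) = 1087991/11591816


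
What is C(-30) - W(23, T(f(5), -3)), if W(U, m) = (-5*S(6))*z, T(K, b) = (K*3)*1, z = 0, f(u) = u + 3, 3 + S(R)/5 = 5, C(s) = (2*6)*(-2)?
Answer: -24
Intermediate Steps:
C(s) = -24 (C(s) = 12*(-2) = -24)
S(R) = 10 (S(R) = -15 + 5*5 = -15 + 25 = 10)
f(u) = 3 + u
T(K, b) = 3*K (T(K, b) = (3*K)*1 = 3*K)
W(U, m) = 0 (W(U, m) = -5*10*0 = -50*0 = 0)
C(-30) - W(23, T(f(5), -3)) = -24 - 1*0 = -24 + 0 = -24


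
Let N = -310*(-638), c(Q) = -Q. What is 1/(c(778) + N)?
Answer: 1/197002 ≈ 5.0761e-6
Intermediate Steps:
N = 197780
1/(c(778) + N) = 1/(-1*778 + 197780) = 1/(-778 + 197780) = 1/197002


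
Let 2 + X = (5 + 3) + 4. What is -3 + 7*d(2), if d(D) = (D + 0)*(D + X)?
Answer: 165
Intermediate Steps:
X = 10 (X = -2 + ((5 + 3) + 4) = -2 + (8 + 4) = -2 + 12 = 10)
d(D) = D*(10 + D) (d(D) = (D + 0)*(D + 10) = D*(10 + D))
-3 + 7*d(2) = -3 + 7*(2*(10 + 2)) = -3 + 7*(2*12) = -3 + 7*24 = -3 + 168 = 165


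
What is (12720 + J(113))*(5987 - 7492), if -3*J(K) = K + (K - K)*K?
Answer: -57260735/3 ≈ -1.9087e+7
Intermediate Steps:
J(K) = -K/3 (J(K) = -(K + (K - K)*K)/3 = -(K + 0*K)/3 = -(K + 0)/3 = -K/3)
(12720 + J(113))*(5987 - 7492) = (12720 - ⅓*113)*(5987 - 7492) = (12720 - 113/3)*(-1505) = (38047/3)*(-1505) = -57260735/3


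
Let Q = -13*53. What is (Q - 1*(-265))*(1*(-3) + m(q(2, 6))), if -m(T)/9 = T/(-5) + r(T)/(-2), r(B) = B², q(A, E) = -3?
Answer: -68052/5 ≈ -13610.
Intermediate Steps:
Q = -689
m(T) = 9*T²/2 + 9*T/5 (m(T) = -9*(T/(-5) + T²/(-2)) = -9*(T*(-⅕) + T²*(-½)) = -9*(-T/5 - T²/2) = -9*(-T²/2 - T/5) = 9*T²/2 + 9*T/5)
(Q - 1*(-265))*(1*(-3) + m(q(2, 6))) = (-689 - 1*(-265))*(1*(-3) + (9/10)*(-3)*(2 + 5*(-3))) = (-689 + 265)*(-3 + (9/10)*(-3)*(2 - 15)) = -424*(-3 + (9/10)*(-3)*(-13)) = -424*(-3 + 351/10) = -424*321/10 = -68052/5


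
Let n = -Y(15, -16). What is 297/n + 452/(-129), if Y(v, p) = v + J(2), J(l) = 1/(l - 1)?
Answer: -45545/2064 ≈ -22.066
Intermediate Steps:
J(l) = 1/(-1 + l)
Y(v, p) = 1 + v (Y(v, p) = v + 1/(-1 + 2) = v + 1/1 = v + 1 = 1 + v)
n = -16 (n = -(1 + 15) = -1*16 = -16)
297/n + 452/(-129) = 297/(-16) + 452/(-129) = 297*(-1/16) + 452*(-1/129) = -297/16 - 452/129 = -45545/2064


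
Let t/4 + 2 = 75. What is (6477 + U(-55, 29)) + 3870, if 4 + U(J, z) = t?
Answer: 10635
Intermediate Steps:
t = 292 (t = -8 + 4*75 = -8 + 300 = 292)
U(J, z) = 288 (U(J, z) = -4 + 292 = 288)
(6477 + U(-55, 29)) + 3870 = (6477 + 288) + 3870 = 6765 + 3870 = 10635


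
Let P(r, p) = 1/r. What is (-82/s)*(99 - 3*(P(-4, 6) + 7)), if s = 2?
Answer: -12915/4 ≈ -3228.8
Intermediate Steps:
(-82/s)*(99 - 3*(P(-4, 6) + 7)) = (-82/2)*(99 - 3*(1/(-4) + 7)) = (-82*½)*(99 - 3*(-¼ + 7)) = -41*(99 - 3*27/4) = -41*(99 - 81/4) = -41*315/4 = -12915/4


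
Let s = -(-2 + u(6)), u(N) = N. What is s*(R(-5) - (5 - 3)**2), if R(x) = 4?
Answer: 0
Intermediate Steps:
s = -4 (s = -(-2 + 6) = -1*4 = -4)
s*(R(-5) - (5 - 3)**2) = -4*(4 - (5 - 3)**2) = -4*(4 - 1*2**2) = -4*(4 - 1*4) = -4*(4 - 4) = -4*0 = 0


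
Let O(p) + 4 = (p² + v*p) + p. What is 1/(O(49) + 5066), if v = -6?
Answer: 1/7218 ≈ 0.00013854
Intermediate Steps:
O(p) = -4 + p² - 5*p (O(p) = -4 + ((p² - 6*p) + p) = -4 + (p² - 5*p) = -4 + p² - 5*p)
1/(O(49) + 5066) = 1/((-4 + 49² - 5*49) + 5066) = 1/((-4 + 2401 - 245) + 5066) = 1/(2152 + 5066) = 1/7218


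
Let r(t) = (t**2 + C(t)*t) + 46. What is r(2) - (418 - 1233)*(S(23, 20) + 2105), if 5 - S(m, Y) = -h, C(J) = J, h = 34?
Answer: 1747414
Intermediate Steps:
S(m, Y) = 39 (S(m, Y) = 5 - (-1)*34 = 5 - 1*(-34) = 5 + 34 = 39)
r(t) = 46 + 2*t**2 (r(t) = (t**2 + t*t) + 46 = (t**2 + t**2) + 46 = 2*t**2 + 46 = 46 + 2*t**2)
r(2) - (418 - 1233)*(S(23, 20) + 2105) = (46 + 2*2**2) - (418 - 1233)*(39 + 2105) = (46 + 2*4) - (-815)*2144 = (46 + 8) - 1*(-1747360) = 54 + 1747360 = 1747414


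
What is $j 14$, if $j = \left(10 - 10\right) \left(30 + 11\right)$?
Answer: $0$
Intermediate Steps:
$j = 0$ ($j = 0 \cdot 41 = 0$)
$j 14 = 0 \cdot 14 = 0$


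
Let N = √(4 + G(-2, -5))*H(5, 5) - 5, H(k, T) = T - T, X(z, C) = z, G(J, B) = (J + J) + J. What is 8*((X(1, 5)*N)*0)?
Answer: 0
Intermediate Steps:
G(J, B) = 3*J (G(J, B) = 2*J + J = 3*J)
H(k, T) = 0
N = -5 (N = √(4 + 3*(-2))*0 - 5 = √(4 - 6)*0 - 5 = √(-2)*0 - 5 = (I*√2)*0 - 5 = 0 - 5 = -5)
8*((X(1, 5)*N)*0) = 8*((1*(-5))*0) = 8*(-5*0) = 8*0 = 0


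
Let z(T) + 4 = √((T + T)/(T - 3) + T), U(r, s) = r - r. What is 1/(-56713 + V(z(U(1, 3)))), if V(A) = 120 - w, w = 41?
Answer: -1/56634 ≈ -1.7657e-5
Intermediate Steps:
U(r, s) = 0
z(T) = -4 + √(T + 2*T/(-3 + T)) (z(T) = -4 + √((T + T)/(T - 3) + T) = -4 + √((2*T)/(-3 + T) + T) = -4 + √(2*T/(-3 + T) + T) = -4 + √(T + 2*T/(-3 + T)))
V(A) = 79 (V(A) = 120 - 1*41 = 120 - 41 = 79)
1/(-56713 + V(z(U(1, 3)))) = 1/(-56713 + 79) = 1/(-56634) = -1/56634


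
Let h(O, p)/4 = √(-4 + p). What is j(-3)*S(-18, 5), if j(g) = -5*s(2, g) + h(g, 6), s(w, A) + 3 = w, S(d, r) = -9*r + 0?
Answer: -225 - 180*√2 ≈ -479.56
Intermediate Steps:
h(O, p) = 4*√(-4 + p)
S(d, r) = -9*r
s(w, A) = -3 + w
j(g) = 5 + 4*√2 (j(g) = -5*(-3 + 2) + 4*√(-4 + 6) = -5*(-1) + 4*√2 = 5 + 4*√2)
j(-3)*S(-18, 5) = (5 + 4*√2)*(-9*5) = (5 + 4*√2)*(-45) = -225 - 180*√2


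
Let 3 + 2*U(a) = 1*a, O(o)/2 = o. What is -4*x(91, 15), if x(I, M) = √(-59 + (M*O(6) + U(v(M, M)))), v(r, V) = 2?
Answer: -2*√482 ≈ -43.909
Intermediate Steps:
O(o) = 2*o
U(a) = -3/2 + a/2 (U(a) = -3/2 + (1*a)/2 = -3/2 + a/2)
x(I, M) = √(-119/2 + 12*M) (x(I, M) = √(-59 + (M*(2*6) + (-3/2 + (½)*2))) = √(-59 + (M*12 + (-3/2 + 1))) = √(-59 + (12*M - ½)) = √(-59 + (-½ + 12*M)) = √(-119/2 + 12*M))
-4*x(91, 15) = -2*√(-238 + 48*15) = -2*√(-238 + 720) = -2*√482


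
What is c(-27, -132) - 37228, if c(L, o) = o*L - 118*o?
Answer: -18088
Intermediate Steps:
c(L, o) = -118*o + L*o (c(L, o) = L*o - 118*o = -118*o + L*o)
c(-27, -132) - 37228 = -132*(-118 - 27) - 37228 = -132*(-145) - 37228 = 19140 - 37228 = -18088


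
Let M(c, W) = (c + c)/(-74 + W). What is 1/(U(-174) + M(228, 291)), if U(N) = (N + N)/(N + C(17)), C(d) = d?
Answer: 34069/147108 ≈ 0.23159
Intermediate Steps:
M(c, W) = 2*c/(-74 + W) (M(c, W) = (2*c)/(-74 + W) = 2*c/(-74 + W))
U(N) = 2*N/(17 + N) (U(N) = (N + N)/(N + 17) = (2*N)/(17 + N) = 2*N/(17 + N))
1/(U(-174) + M(228, 291)) = 1/(2*(-174)/(17 - 174) + 2*228/(-74 + 291)) = 1/(2*(-174)/(-157) + 2*228/217) = 1/(2*(-174)*(-1/157) + 2*228*(1/217)) = 1/(348/157 + 456/217) = 1/(147108/34069) = 34069/147108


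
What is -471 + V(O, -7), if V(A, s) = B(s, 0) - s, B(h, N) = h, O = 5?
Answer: -471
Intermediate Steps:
V(A, s) = 0 (V(A, s) = s - s = 0)
-471 + V(O, -7) = -471 + 0 = -471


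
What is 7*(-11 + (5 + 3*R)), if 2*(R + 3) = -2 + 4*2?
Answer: -42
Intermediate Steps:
R = 0 (R = -3 + (-2 + 4*2)/2 = -3 + (-2 + 8)/2 = -3 + (½)*6 = -3 + 3 = 0)
7*(-11 + (5 + 3*R)) = 7*(-11 + (5 + 3*0)) = 7*(-11 + (5 + 0)) = 7*(-11 + 5) = 7*(-6) = -42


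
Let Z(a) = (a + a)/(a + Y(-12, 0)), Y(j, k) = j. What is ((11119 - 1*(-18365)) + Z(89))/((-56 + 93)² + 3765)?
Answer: 1135223/197659 ≈ 5.7433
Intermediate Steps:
Z(a) = 2*a/(-12 + a) (Z(a) = (a + a)/(a - 12) = (2*a)/(-12 + a) = 2*a/(-12 + a))
((11119 - 1*(-18365)) + Z(89))/((-56 + 93)² + 3765) = ((11119 - 1*(-18365)) + 2*89/(-12 + 89))/((-56 + 93)² + 3765) = ((11119 + 18365) + 2*89/77)/(37² + 3765) = (29484 + 2*89*(1/77))/(1369 + 3765) = (29484 + 178/77)/5134 = (2270446/77)*(1/5134) = 1135223/197659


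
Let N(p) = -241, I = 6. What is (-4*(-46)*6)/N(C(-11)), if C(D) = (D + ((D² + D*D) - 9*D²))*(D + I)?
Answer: -1104/241 ≈ -4.5809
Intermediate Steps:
C(D) = (6 + D)*(D - 7*D²) (C(D) = (D + ((D² + D*D) - 9*D²))*(D + 6) = (D + ((D² + D²) - 9*D²))*(6 + D) = (D + (2*D² - 9*D²))*(6 + D) = (D - 7*D²)*(6 + D) = (6 + D)*(D - 7*D²))
(-4*(-46)*6)/N(C(-11)) = (-4*(-46)*6)/(-241) = (184*6)*(-1/241) = 1104*(-1/241) = -1104/241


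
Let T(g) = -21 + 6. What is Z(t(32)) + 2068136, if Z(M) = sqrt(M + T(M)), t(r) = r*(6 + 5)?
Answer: 2068136 + sqrt(337) ≈ 2.0682e+6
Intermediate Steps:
T(g) = -15
t(r) = 11*r (t(r) = r*11 = 11*r)
Z(M) = sqrt(-15 + M) (Z(M) = sqrt(M - 15) = sqrt(-15 + M))
Z(t(32)) + 2068136 = sqrt(-15 + 11*32) + 2068136 = sqrt(-15 + 352) + 2068136 = sqrt(337) + 2068136 = 2068136 + sqrt(337)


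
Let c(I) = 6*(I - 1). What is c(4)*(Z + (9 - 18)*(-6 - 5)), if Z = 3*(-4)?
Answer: 1566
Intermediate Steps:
Z = -12
c(I) = -6 + 6*I (c(I) = 6*(-1 + I) = -6 + 6*I)
c(4)*(Z + (9 - 18)*(-6 - 5)) = (-6 + 6*4)*(-12 + (9 - 18)*(-6 - 5)) = (-6 + 24)*(-12 - 9*(-11)) = 18*(-12 + 99) = 18*87 = 1566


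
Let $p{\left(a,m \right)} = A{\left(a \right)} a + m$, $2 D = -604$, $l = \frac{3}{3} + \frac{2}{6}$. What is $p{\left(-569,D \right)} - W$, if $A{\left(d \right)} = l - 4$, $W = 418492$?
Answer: $- \frac{1251830}{3} \approx -4.1728 \cdot 10^{5}$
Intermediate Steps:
$l = \frac{4}{3}$ ($l = 3 \cdot \frac{1}{3} + 2 \cdot \frac{1}{6} = 1 + \frac{1}{3} = \frac{4}{3} \approx 1.3333$)
$A{\left(d \right)} = - \frac{8}{3}$ ($A{\left(d \right)} = \frac{4}{3} - 4 = - \frac{8}{3}$)
$D = -302$ ($D = \frac{1}{2} \left(-604\right) = -302$)
$p{\left(a,m \right)} = m - \frac{8 a}{3}$ ($p{\left(a,m \right)} = - \frac{8 a}{3} + m = m - \frac{8 a}{3}$)
$p{\left(-569,D \right)} - W = \left(-302 - - \frac{4552}{3}\right) - 418492 = \left(-302 + \frac{4552}{3}\right) - 418492 = \frac{3646}{3} - 418492 = - \frac{1251830}{3}$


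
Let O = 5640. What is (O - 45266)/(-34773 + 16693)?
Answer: 19813/9040 ≈ 2.1917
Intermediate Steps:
(O - 45266)/(-34773 + 16693) = (5640 - 45266)/(-34773 + 16693) = -39626/(-18080) = -39626*(-1/18080) = 19813/9040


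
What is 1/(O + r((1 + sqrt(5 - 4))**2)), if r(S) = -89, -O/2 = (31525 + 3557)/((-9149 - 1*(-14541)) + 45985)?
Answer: -51377/4642717 ≈ -0.011066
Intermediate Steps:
O = -70164/51377 (O = -2*(31525 + 3557)/((-9149 - 1*(-14541)) + 45985) = -70164/((-9149 + 14541) + 45985) = -70164/(5392 + 45985) = -70164/51377 ≈ -1.3657)
1/(O + r((1 + sqrt(5 - 4))**2)) = 1/(-70164/51377 - 89) = 1/(-4642717/51377) = -51377/4642717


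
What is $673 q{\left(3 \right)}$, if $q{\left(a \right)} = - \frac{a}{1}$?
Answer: $-2019$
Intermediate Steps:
$q{\left(a \right)} = - a$ ($q{\left(a \right)} = - a 1 = - a$)
$673 q{\left(3 \right)} = 673 \left(\left(-1\right) 3\right) = 673 \left(-3\right) = -2019$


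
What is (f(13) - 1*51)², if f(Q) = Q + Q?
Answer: 625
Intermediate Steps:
f(Q) = 2*Q
(f(13) - 1*51)² = (2*13 - 1*51)² = (26 - 51)² = (-25)² = 625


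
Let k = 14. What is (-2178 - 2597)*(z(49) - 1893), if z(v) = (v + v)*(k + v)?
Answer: -20441775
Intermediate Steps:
z(v) = 2*v*(14 + v) (z(v) = (v + v)*(14 + v) = (2*v)*(14 + v) = 2*v*(14 + v))
(-2178 - 2597)*(z(49) - 1893) = (-2178 - 2597)*(2*49*(14 + 49) - 1893) = -4775*(2*49*63 - 1893) = -4775*(6174 - 1893) = -4775*4281 = -20441775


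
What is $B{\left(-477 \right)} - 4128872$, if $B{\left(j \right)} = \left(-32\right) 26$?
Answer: $-4129704$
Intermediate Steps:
$B{\left(j \right)} = -832$
$B{\left(-477 \right)} - 4128872 = -832 - 4128872 = -4129704$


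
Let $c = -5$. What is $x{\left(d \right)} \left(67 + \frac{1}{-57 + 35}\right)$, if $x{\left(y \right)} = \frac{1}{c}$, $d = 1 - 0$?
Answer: $- \frac{1473}{110} \approx -13.391$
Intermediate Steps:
$d = 1$ ($d = 1 + 0 = 1$)
$x{\left(y \right)} = - \frac{1}{5}$ ($x{\left(y \right)} = \frac{1}{-5} = - \frac{1}{5}$)
$x{\left(d \right)} \left(67 + \frac{1}{-57 + 35}\right) = - \frac{67 + \frac{1}{-57 + 35}}{5} = - \frac{67 + \frac{1}{-22}}{5} = - \frac{67 - \frac{1}{22}}{5} = \left(- \frac{1}{5}\right) \frac{1473}{22} = - \frac{1473}{110}$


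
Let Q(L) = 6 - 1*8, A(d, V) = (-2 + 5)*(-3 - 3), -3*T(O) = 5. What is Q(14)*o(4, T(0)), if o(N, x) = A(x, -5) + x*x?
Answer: 274/9 ≈ 30.444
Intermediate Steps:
T(O) = -5/3 (T(O) = -1/3*5 = -5/3)
A(d, V) = -18 (A(d, V) = 3*(-6) = -18)
Q(L) = -2 (Q(L) = 6 - 8 = -2)
o(N, x) = -18 + x**2 (o(N, x) = -18 + x*x = -18 + x**2)
Q(14)*o(4, T(0)) = -2*(-18 + (-5/3)**2) = -2*(-18 + 25/9) = -2*(-137/9) = 274/9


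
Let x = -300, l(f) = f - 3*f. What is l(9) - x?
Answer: 282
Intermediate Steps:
l(f) = -2*f
l(9) - x = -2*9 - 1*(-300) = -18 + 300 = 282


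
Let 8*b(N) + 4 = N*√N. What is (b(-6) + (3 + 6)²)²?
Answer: 51815/8 - 483*I*√6/4 ≈ 6476.9 - 295.78*I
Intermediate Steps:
b(N) = -½ + N^(3/2)/8 (b(N) = -½ + (N*√N)/8 = -½ + N^(3/2)/8)
(b(-6) + (3 + 6)²)² = ((-½ + (-6)^(3/2)/8) + (3 + 6)²)² = ((-½ + (-6*I*√6)/8) + 9²)² = ((-½ - 3*I*√6/4) + 81)² = (161/2 - 3*I*√6/4)²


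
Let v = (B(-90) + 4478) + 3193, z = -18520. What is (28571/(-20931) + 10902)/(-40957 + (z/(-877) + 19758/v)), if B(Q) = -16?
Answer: -1531745325301085/5751902826442899 ≈ -0.26630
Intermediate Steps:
v = 7655 (v = (-16 + 4478) + 3193 = 4462 + 3193 = 7655)
(28571/(-20931) + 10902)/(-40957 + (z/(-877) + 19758/v)) = (28571/(-20931) + 10902)/(-40957 + (-18520/(-877) + 19758/7655)) = (28571*(-1/20931) + 10902)/(-40957 + (-18520*(-1/877) + 19758*(1/7655))) = (-28571/20931 + 10902)/(-40957 + (18520/877 + 19758/7655)) = 228161191/(20931*(-40957 + 159098366/6713435)) = 228161191/(20931*(-274803058929/6713435)) = (228161191/20931)*(-6713435/274803058929) = -1531745325301085/5751902826442899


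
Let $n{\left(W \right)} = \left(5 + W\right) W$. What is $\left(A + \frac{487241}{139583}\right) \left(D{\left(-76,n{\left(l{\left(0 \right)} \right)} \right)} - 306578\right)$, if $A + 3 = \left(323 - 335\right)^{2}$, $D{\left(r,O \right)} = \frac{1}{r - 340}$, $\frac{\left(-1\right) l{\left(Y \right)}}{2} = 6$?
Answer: $- \frac{643052932403839}{14516632} \approx -4.4298 \cdot 10^{7}$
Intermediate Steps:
$l{\left(Y \right)} = -12$ ($l{\left(Y \right)} = \left(-2\right) 6 = -12$)
$n{\left(W \right)} = W \left(5 + W\right)$
$D{\left(r,O \right)} = \frac{1}{-340 + r}$
$A = 141$ ($A = -3 + \left(323 - 335\right)^{2} = -3 + \left(-12\right)^{2} = -3 + 144 = 141$)
$\left(A + \frac{487241}{139583}\right) \left(D{\left(-76,n{\left(l{\left(0 \right)} \right)} \right)} - 306578\right) = \left(141 + \frac{487241}{139583}\right) \left(\frac{1}{-340 - 76} - 306578\right) = \left(141 + 487241 \cdot \frac{1}{139583}\right) \left(\frac{1}{-416} - 306578\right) = \left(141 + \frac{487241}{139583}\right) \left(- \frac{1}{416} - 306578\right) = \frac{20168444}{139583} \left(- \frac{127536449}{416}\right) = - \frac{643052932403839}{14516632}$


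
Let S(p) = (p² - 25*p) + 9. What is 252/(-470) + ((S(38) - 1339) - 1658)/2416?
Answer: -445253/283880 ≈ -1.5685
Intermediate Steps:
S(p) = 9 + p² - 25*p
252/(-470) + ((S(38) - 1339) - 1658)/2416 = 252/(-470) + (((9 + 38² - 25*38) - 1339) - 1658)/2416 = 252*(-1/470) + (((9 + 1444 - 950) - 1339) - 1658)*(1/2416) = -126/235 + ((503 - 1339) - 1658)*(1/2416) = -126/235 + (-836 - 1658)*(1/2416) = -126/235 - 2494*1/2416 = -126/235 - 1247/1208 = -445253/283880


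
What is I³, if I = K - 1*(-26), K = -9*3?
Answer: -1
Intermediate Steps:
K = -27
I = -1 (I = -27 - 1*(-26) = -27 + 26 = -1)
I³ = (-1)³ = -1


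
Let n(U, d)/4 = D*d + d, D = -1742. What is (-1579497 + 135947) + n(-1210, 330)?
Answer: -3741670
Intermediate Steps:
n(U, d) = -6964*d (n(U, d) = 4*(-1742*d + d) = 4*(-1741*d) = -6964*d)
(-1579497 + 135947) + n(-1210, 330) = (-1579497 + 135947) - 6964*330 = -1443550 - 2298120 = -3741670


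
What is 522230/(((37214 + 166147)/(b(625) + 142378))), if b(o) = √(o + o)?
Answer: 74354062940/203361 + 13055750*√2/203361 ≈ 3.6572e+5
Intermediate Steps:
b(o) = √2*√o (b(o) = √(2*o) = √2*√o)
522230/(((37214 + 166147)/(b(625) + 142378))) = 522230/(((37214 + 166147)/(√2*√625 + 142378))) = 522230/((203361/(√2*25 + 142378))) = 522230/((203361/(25*√2 + 142378))) = 522230/((203361/(142378 + 25*√2))) = 522230*(142378/203361 + 25*√2/203361) = 74354062940/203361 + 13055750*√2/203361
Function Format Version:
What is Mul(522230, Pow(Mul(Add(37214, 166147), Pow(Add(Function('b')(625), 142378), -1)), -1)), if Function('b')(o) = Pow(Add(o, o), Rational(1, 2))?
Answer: Add(Rational(74354062940, 203361), Mul(Rational(13055750, 203361), Pow(2, Rational(1, 2)))) ≈ 3.6572e+5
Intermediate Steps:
Function('b')(o) = Mul(Pow(2, Rational(1, 2)), Pow(o, Rational(1, 2))) (Function('b')(o) = Pow(Mul(2, o), Rational(1, 2)) = Mul(Pow(2, Rational(1, 2)), Pow(o, Rational(1, 2))))
Mul(522230, Pow(Mul(Add(37214, 166147), Pow(Add(Function('b')(625), 142378), -1)), -1)) = Mul(522230, Pow(Mul(Add(37214, 166147), Pow(Add(Mul(Pow(2, Rational(1, 2)), Pow(625, Rational(1, 2))), 142378), -1)), -1)) = Mul(522230, Pow(Mul(203361, Pow(Add(Mul(Pow(2, Rational(1, 2)), 25), 142378), -1)), -1)) = Mul(522230, Pow(Mul(203361, Pow(Add(Mul(25, Pow(2, Rational(1, 2))), 142378), -1)), -1)) = Mul(522230, Pow(Mul(203361, Pow(Add(142378, Mul(25, Pow(2, Rational(1, 2)))), -1)), -1)) = Mul(522230, Add(Rational(142378, 203361), Mul(Rational(25, 203361), Pow(2, Rational(1, 2))))) = Add(Rational(74354062940, 203361), Mul(Rational(13055750, 203361), Pow(2, Rational(1, 2))))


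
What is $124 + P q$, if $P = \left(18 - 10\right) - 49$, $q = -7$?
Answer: $411$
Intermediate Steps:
$P = -41$ ($P = 8 - 49 = -41$)
$124 + P q = 124 - -287 = 124 + 287 = 411$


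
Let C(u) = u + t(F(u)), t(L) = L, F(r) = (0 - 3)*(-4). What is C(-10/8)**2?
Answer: 1849/16 ≈ 115.56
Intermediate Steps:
F(r) = 12 (F(r) = -3*(-4) = 12)
C(u) = 12 + u (C(u) = u + 12 = 12 + u)
C(-10/8)**2 = (12 - 10/8)**2 = (12 - 10*1/8)**2 = (12 - 5/4)**2 = (43/4)**2 = 1849/16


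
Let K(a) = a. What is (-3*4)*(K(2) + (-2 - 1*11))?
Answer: 132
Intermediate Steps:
(-3*4)*(K(2) + (-2 - 1*11)) = (-3*4)*(2 + (-2 - 1*11)) = -12*(2 + (-2 - 11)) = -12*(2 - 13) = -12*(-11) = 132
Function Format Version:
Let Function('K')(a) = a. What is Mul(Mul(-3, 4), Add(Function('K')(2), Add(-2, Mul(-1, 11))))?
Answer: 132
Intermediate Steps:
Mul(Mul(-3, 4), Add(Function('K')(2), Add(-2, Mul(-1, 11)))) = Mul(Mul(-3, 4), Add(2, Add(-2, Mul(-1, 11)))) = Mul(-12, Add(2, Add(-2, -11))) = Mul(-12, Add(2, -13)) = Mul(-12, -11) = 132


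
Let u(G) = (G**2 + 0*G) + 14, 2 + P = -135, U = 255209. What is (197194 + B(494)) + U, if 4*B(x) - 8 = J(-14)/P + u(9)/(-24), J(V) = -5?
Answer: 5950017665/13152 ≈ 4.5240e+5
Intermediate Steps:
P = -137 (P = -2 - 135 = -137)
u(G) = 14 + G**2 (u(G) = (G**2 + 0) + 14 = G**2 + 14 = 14 + G**2)
B(x) = 13409/13152 (B(x) = 2 + (-5/(-137) + (14 + 9**2)/(-24))/4 = 2 + (-5*(-1/137) + (14 + 81)*(-1/24))/4 = 2 + (5/137 + 95*(-1/24))/4 = 2 + (5/137 - 95/24)/4 = 2 + (1/4)*(-12895/3288) = 2 - 12895/13152 = 13409/13152)
(197194 + B(494)) + U = (197194 + 13409/13152) + 255209 = 2593508897/13152 + 255209 = 5950017665/13152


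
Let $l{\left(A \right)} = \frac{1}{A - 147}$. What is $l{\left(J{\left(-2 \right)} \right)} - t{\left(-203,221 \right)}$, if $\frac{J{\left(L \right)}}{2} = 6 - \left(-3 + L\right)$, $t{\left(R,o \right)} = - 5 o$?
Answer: $\frac{138124}{125} \approx 1105.0$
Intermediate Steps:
$J{\left(L \right)} = 18 - 2 L$ ($J{\left(L \right)} = 2 \left(6 - \left(-3 + L\right)\right) = 2 \left(9 - L\right) = 18 - 2 L$)
$l{\left(A \right)} = \frac{1}{-147 + A}$
$l{\left(J{\left(-2 \right)} \right)} - t{\left(-203,221 \right)} = \frac{1}{-147 + \left(18 - -4\right)} - \left(-5\right) 221 = \frac{1}{-147 + \left(18 + 4\right)} - -1105 = \frac{1}{-147 + 22} + 1105 = \frac{1}{-125} + 1105 = - \frac{1}{125} + 1105 = \frac{138124}{125}$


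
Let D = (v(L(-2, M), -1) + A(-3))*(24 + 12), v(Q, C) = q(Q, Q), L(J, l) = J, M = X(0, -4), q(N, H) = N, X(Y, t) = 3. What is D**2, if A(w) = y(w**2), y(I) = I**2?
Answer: 8088336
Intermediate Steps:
M = 3
v(Q, C) = Q
A(w) = w**4 (A(w) = (w**2)**2 = w**4)
D = 2844 (D = (-2 + (-3)**4)*(24 + 12) = (-2 + 81)*36 = 79*36 = 2844)
D**2 = 2844**2 = 8088336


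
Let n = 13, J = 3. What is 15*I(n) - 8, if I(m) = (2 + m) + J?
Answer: 262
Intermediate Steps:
I(m) = 5 + m (I(m) = (2 + m) + 3 = 5 + m)
15*I(n) - 8 = 15*(5 + 13) - 8 = 15*18 - 8 = 270 - 8 = 262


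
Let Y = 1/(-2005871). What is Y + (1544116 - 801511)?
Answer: 1489569833954/2005871 ≈ 7.4261e+5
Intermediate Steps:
Y = -1/2005871 ≈ -4.9854e-7
Y + (1544116 - 801511) = -1/2005871 + (1544116 - 801511) = -1/2005871 + 742605 = 1489569833954/2005871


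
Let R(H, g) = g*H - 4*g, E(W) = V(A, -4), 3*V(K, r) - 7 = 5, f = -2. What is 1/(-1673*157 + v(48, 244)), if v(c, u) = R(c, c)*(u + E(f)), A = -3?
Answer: 1/261115 ≈ 3.8297e-6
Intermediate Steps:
V(K, r) = 4 (V(K, r) = 7/3 + (⅓)*5 = 7/3 + 5/3 = 4)
E(W) = 4
R(H, g) = -4*g + H*g (R(H, g) = H*g - 4*g = -4*g + H*g)
v(c, u) = c*(-4 + c)*(4 + u) (v(c, u) = (c*(-4 + c))*(u + 4) = (c*(-4 + c))*(4 + u) = c*(-4 + c)*(4 + u))
1/(-1673*157 + v(48, 244)) = 1/(-1673*157 + 48*(-4 + 48)*(4 + 244)) = 1/(-262661 + 48*44*248) = 1/(-262661 + 523776) = 1/261115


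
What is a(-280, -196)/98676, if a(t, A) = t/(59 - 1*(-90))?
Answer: -70/3675681 ≈ -1.9044e-5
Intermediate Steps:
a(t, A) = t/149 (a(t, A) = t/(59 + 90) = t/149)
a(-280, -196)/98676 = ((1/149)*(-280))/98676 = -280/149*1/98676 = -70/3675681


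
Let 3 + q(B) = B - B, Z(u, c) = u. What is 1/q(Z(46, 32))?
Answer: -⅓ ≈ -0.33333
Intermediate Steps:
q(B) = -3 (q(B) = -3 + (B - B) = -3 + 0 = -3)
1/q(Z(46, 32)) = 1/(-3) = -⅓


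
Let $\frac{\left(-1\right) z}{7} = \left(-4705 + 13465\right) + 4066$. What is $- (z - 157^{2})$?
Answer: $114431$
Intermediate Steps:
$z = -89782$ ($z = - 7 \left(\left(-4705 + 13465\right) + 4066\right) = - 7 \left(8760 + 4066\right) = \left(-7\right) 12826 = -89782$)
$- (z - 157^{2}) = - (-89782 - 157^{2}) = - (-89782 - 24649) = \left(-1\right) \left(-114431\right) = 114431$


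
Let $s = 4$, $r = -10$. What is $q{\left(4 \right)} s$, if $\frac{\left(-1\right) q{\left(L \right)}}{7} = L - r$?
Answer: $-392$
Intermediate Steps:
$q{\left(L \right)} = -70 - 7 L$ ($q{\left(L \right)} = - 7 \left(L - -10\right) = - 7 \left(L + 10\right) = - 7 \left(10 + L\right) = -70 - 7 L$)
$q{\left(4 \right)} s = \left(-70 - 28\right) 4 = \left(-98\right) 4 = -392$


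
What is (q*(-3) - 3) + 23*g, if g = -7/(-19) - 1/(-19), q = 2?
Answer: 13/19 ≈ 0.68421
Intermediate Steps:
g = 8/19 (g = -7*(-1/19) - 1*(-1/19) = 7/19 + 1/19 = 8/19 ≈ 0.42105)
(q*(-3) - 3) + 23*g = (2*(-3) - 3) + 23*(8/19) = (-6 - 3) + 184/19 = -9 + 184/19 = 13/19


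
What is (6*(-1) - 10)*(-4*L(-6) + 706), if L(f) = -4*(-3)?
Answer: -10528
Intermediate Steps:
L(f) = 12
(6*(-1) - 10)*(-4*L(-6) + 706) = (6*(-1) - 10)*(-4*12 + 706) = (-6 - 10)*(-48 + 706) = -16*658 = -10528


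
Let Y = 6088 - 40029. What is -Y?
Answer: 33941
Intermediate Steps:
Y = -33941
-Y = -1*(-33941) = 33941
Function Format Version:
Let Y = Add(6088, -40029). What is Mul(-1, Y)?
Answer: 33941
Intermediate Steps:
Y = -33941
Mul(-1, Y) = Mul(-1, -33941) = 33941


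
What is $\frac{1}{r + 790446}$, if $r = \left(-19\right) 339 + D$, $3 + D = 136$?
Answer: $\frac{1}{784138} \approx 1.2753 \cdot 10^{-6}$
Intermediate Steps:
$D = 133$ ($D = -3 + 136 = 133$)
$r = -6308$ ($r = \left(-19\right) 339 + 133 = -6441 + 133 = -6308$)
$\frac{1}{r + 790446} = \frac{1}{-6308 + 790446} = \frac{1}{784138}$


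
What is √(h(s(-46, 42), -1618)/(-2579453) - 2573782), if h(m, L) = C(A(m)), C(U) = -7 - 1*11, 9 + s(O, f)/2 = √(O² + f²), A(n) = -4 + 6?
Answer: 2*I*√4281214680920417071/2579453 ≈ 1604.3*I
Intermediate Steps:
A(n) = 2
s(O, f) = -18 + 2*√(O² + f²)
C(U) = -18 (C(U) = -7 - 11 = -18)
h(m, L) = -18
√(h(s(-46, 42), -1618)/(-2579453) - 2573782) = √(-18/(-2579453) - 2573782) = √(-18*(-1/2579453) - 2573782) = √(18/2579453 - 2573782) = √(-6638949701228/2579453) = 2*I*√4281214680920417071/2579453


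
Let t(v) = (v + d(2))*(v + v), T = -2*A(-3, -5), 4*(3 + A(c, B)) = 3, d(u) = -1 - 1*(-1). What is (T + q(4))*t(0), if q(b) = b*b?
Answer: 0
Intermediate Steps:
d(u) = 0 (d(u) = -1 + 1 = 0)
A(c, B) = -9/4 (A(c, B) = -3 + (¼)*3 = -3 + ¾ = -9/4)
T = 9/2 (T = -2*(-9/4) = 9/2 ≈ 4.5000)
t(v) = 2*v² (t(v) = (v + 0)*(v + v) = v*(2*v) = 2*v²)
q(b) = b²
(T + q(4))*t(0) = (9/2 + 4²)*(2*0²) = (9/2 + 16)*(2*0) = (41/2)*0 = 0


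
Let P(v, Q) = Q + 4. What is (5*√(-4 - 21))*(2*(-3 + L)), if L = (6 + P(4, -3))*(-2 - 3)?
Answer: -1900*I ≈ -1900.0*I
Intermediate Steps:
P(v, Q) = 4 + Q
L = -35 (L = (6 + (4 - 3))*(-2 - 3) = (6 + 1)*(-5) = 7*(-5) = -35)
(5*√(-4 - 21))*(2*(-3 + L)) = (5*√(-4 - 21))*(2*(-3 - 35)) = (5*√(-25))*(2*(-38)) = (5*(5*I))*(-76) = (25*I)*(-76) = -1900*I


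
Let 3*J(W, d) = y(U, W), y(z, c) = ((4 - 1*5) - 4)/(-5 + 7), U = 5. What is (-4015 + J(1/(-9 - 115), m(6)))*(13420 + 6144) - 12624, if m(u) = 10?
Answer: -235735162/3 ≈ -7.8578e+7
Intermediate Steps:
y(z, c) = -5/2 (y(z, c) = ((4 - 5) - 4)/2 = (-1 - 4)*(1/2) = -5*1/2 = -5/2)
J(W, d) = -5/6 (J(W, d) = (1/3)*(-5/2) = -5/6)
(-4015 + J(1/(-9 - 115), m(6)))*(13420 + 6144) - 12624 = (-4015 - 5/6)*(13420 + 6144) - 12624 = -24095/6*19564 - 12624 = -235697290/3 - 12624 = -235735162/3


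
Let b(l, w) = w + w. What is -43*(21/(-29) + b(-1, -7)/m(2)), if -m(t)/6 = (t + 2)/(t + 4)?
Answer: -6923/58 ≈ -119.36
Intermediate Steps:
b(l, w) = 2*w
m(t) = -6*(2 + t)/(4 + t) (m(t) = -6*(t + 2)/(t + 4) = -6*(2 + t)/(4 + t))
-43*(21/(-29) + b(-1, -7)/m(2)) = -43*(21/(-29) + (2*(-7))/((6*(-2 - 1*2)/(4 + 2)))) = -43*(21*(-1/29) - 14/(-2 - 2)) = -43*(-21/29 - 14/(6*(⅙)*(-4))) = -43*(-21/29 - 14/(-4)) = -43*(-21/29 - 14*(-¼)) = -43*(-21/29 + 7/2) = -43*161/58 = -6923/58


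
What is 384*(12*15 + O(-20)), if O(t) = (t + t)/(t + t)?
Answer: 69504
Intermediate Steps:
O(t) = 1 (O(t) = (2*t)/((2*t)) = (2*t)*(1/(2*t)) = 1)
384*(12*15 + O(-20)) = 384*(12*15 + 1) = 384*(180 + 1) = 384*181 = 69504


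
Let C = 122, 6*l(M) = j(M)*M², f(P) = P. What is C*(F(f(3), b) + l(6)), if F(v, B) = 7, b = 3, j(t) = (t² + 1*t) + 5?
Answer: 35258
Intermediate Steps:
j(t) = 5 + t + t² (j(t) = (t² + t) + 5 = (t + t²) + 5 = 5 + t + t²)
l(M) = M²*(5 + M + M²)/6 (l(M) = ((5 + M + M²)*M²)/6 = (M²*(5 + M + M²))/6 = M²*(5 + M + M²)/6)
C*(F(f(3), b) + l(6)) = 122*(7 + (⅙)*6²*(5 + 6 + 6²)) = 122*(7 + (⅙)*36*(5 + 6 + 36)) = 122*(7 + (⅙)*36*47) = 122*(7 + 282) = 122*289 = 35258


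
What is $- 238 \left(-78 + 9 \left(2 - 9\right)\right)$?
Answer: $33558$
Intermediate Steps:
$- 238 \left(-78 + 9 \left(2 - 9\right)\right) = - 238 \left(-78 + 9 \left(-7\right)\right) = - 238 \left(-78 - 63\right) = \left(-238\right) \left(-141\right) = 33558$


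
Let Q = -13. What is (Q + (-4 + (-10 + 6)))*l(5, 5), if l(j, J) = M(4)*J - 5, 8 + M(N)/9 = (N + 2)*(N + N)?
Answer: -37695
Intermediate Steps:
M(N) = -72 + 18*N*(2 + N) (M(N) = -72 + 9*((N + 2)*(N + N)) = -72 + 9*((2 + N)*(2*N)) = -72 + 9*(2*N*(2 + N)) = -72 + 18*N*(2 + N))
l(j, J) = -5 + 360*J (l(j, J) = (-72 + 18*4² + 36*4)*J - 5 = (-72 + 18*16 + 144)*J - 5 = (-72 + 288 + 144)*J - 5 = 360*J - 5 = -5 + 360*J)
(Q + (-4 + (-10 + 6)))*l(5, 5) = (-13 + (-4 + (-10 + 6)))*(-5 + 360*5) = (-13 + (-4 - 4))*(-5 + 1800) = (-13 - 8)*1795 = -21*1795 = -37695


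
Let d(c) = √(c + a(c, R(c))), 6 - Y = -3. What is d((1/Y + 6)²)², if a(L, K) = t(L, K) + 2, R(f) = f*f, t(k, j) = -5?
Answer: 2782/81 ≈ 34.346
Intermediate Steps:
Y = 9 (Y = 6 - 1*(-3) = 6 + 3 = 9)
R(f) = f²
a(L, K) = -3 (a(L, K) = -5 + 2 = -3)
d(c) = √(-3 + c) (d(c) = √(c - 3) = √(-3 + c))
d((1/Y + 6)²)² = (√(-3 + (1/9 + 6)²))² = (√(-3 + (⅑ + 6)²))² = (√(-3 + (55/9)²))² = (√(-3 + 3025/81))² = (√(2782/81))² = (√2782/9)² = 2782/81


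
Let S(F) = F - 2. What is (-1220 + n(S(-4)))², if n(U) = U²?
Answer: 1401856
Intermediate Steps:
S(F) = -2 + F
(-1220 + n(S(-4)))² = (-1220 + (-2 - 4)²)² = (-1220 + (-6)²)² = (-1220 + 36)² = (-1184)² = 1401856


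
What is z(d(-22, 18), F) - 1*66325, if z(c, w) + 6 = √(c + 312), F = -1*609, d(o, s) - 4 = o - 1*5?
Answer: -66314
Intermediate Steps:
d(o, s) = -1 + o (d(o, s) = 4 + (o - 1*5) = 4 + (o - 5) = 4 + (-5 + o) = -1 + o)
F = -609
z(c, w) = -6 + √(312 + c) (z(c, w) = -6 + √(c + 312) = -6 + √(312 + c))
z(d(-22, 18), F) - 1*66325 = (-6 + √(312 + (-1 - 22))) - 1*66325 = (-6 + √(312 - 23)) - 66325 = (-6 + √289) - 66325 = (-6 + 17) - 66325 = 11 - 66325 = -66314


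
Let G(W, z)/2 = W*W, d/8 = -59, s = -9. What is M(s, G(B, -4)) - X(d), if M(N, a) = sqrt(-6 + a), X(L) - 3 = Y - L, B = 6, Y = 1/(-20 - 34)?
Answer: -25649/54 + sqrt(66) ≈ -466.86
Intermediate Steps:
Y = -1/54 (Y = 1/(-54) = -1/54 ≈ -0.018519)
d = -472 (d = 8*(-59) = -472)
G(W, z) = 2*W**2 (G(W, z) = 2*(W*W) = 2*W**2)
X(L) = 161/54 - L (X(L) = 3 + (-1/54 - L) = 161/54 - L)
M(s, G(B, -4)) - X(d) = sqrt(-6 + 2*6**2) - (161/54 - 1*(-472)) = sqrt(-6 + 2*36) - (161/54 + 472) = sqrt(-6 + 72) - 1*25649/54 = sqrt(66) - 25649/54 = -25649/54 + sqrt(66)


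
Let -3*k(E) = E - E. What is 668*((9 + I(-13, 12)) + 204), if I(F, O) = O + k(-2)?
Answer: 150300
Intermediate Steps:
k(E) = 0 (k(E) = -(E - E)/3 = -⅓*0 = 0)
I(F, O) = O (I(F, O) = O + 0 = O)
668*((9 + I(-13, 12)) + 204) = 668*((9 + 12) + 204) = 668*(21 + 204) = 668*225 = 150300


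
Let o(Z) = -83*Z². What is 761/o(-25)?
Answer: -761/51875 ≈ -0.014670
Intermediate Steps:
761/o(-25) = 761/((-83*(-25)²)) = 761/((-83*625)) = 761/(-51875) = 761*(-1/51875) = -761/51875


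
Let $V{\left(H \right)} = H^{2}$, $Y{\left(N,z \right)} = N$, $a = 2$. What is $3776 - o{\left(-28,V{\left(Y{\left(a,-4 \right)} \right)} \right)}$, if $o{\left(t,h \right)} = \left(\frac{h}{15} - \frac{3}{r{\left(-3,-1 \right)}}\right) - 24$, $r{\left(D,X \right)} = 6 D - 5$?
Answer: $\frac{1310863}{345} \approx 3799.6$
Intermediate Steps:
$r{\left(D,X \right)} = -5 + 6 D$
$o{\left(t,h \right)} = - \frac{549}{23} + \frac{h}{15}$ ($o{\left(t,h \right)} = \left(\frac{h}{15} - \frac{3}{-5 + 6 \left(-3\right)}\right) - 24 = \left(h \frac{1}{15} - \frac{3}{-5 - 18}\right) - 24 = \left(\frac{h}{15} - \frac{3}{-23}\right) - 24 = \left(\frac{h}{15} - - \frac{3}{23}\right) - 24 = \left(\frac{h}{15} + \frac{3}{23}\right) - 24 = \left(\frac{3}{23} + \frac{h}{15}\right) - 24 = - \frac{549}{23} + \frac{h}{15}$)
$3776 - o{\left(-28,V{\left(Y{\left(a,-4 \right)} \right)} \right)} = 3776 - \left(- \frac{549}{23} + \frac{2^{2}}{15}\right) = 3776 - \left(- \frac{549}{23} + \frac{1}{15} \cdot 4\right) = 3776 - \left(- \frac{549}{23} + \frac{4}{15}\right) = 3776 - - \frac{8143}{345} = 3776 + \frac{8143}{345} = \frac{1310863}{345}$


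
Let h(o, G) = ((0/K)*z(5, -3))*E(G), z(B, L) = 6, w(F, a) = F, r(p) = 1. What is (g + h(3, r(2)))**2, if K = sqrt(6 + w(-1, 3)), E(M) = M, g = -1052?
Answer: 1106704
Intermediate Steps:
K = sqrt(5) (K = sqrt(6 - 1) = sqrt(5) ≈ 2.2361)
h(o, G) = 0 (h(o, G) = ((0/(sqrt(5)))*6)*G = ((0*(sqrt(5)/5))*6)*G = (0*6)*G = 0*G = 0)
(g + h(3, r(2)))**2 = (-1052 + 0)**2 = (-1052)**2 = 1106704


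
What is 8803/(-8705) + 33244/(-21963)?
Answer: -482729309/191187915 ≈ -2.5249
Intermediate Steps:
8803/(-8705) + 33244/(-21963) = 8803*(-1/8705) + 33244*(-1/21963) = -8803/8705 - 33244/21963 = -482729309/191187915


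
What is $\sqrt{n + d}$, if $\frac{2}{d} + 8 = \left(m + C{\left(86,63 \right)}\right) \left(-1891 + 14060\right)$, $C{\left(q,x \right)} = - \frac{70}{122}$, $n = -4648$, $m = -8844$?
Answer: $\frac{i \sqrt{200350049209790386671726}}{6565407199} \approx 68.176 i$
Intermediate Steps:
$C{\left(q,x \right)} = - \frac{35}{61}$ ($C{\left(q,x \right)} = \left(-70\right) \frac{1}{122} = - \frac{35}{61}$)
$d = - \frac{122}{6565407199}$ ($d = \frac{2}{-8 + \left(-8844 - \frac{35}{61}\right) \left(-1891 + 14060\right)} = \frac{2}{-8 - \frac{6565406711}{61}} = \frac{2}{- \frac{6565407199}{61}} = 2 \left(- \frac{61}{6565407199}\right) = - \frac{122}{6565407199} \approx -1.8582 \cdot 10^{-8}$)
$\sqrt{n + d} = \sqrt{-4648 - \frac{122}{6565407199}} = \sqrt{- \frac{30516012661074}{6565407199}} = \frac{i \sqrt{200350049209790386671726}}{6565407199}$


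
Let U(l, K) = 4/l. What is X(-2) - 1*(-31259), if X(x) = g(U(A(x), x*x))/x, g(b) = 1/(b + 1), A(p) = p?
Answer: 62519/2 ≈ 31260.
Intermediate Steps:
g(b) = 1/(1 + b)
X(x) = 1/(x*(1 + 4/x)) (X(x) = 1/((1 + 4/x)*x) = 1/(x*(1 + 4/x)))
X(-2) - 1*(-31259) = 1/(4 - 2) - 1*(-31259) = 1/2 + 31259 = 62519/2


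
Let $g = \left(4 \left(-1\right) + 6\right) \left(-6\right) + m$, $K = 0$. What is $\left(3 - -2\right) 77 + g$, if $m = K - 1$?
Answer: $372$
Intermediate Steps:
$m = -1$ ($m = 0 - 1 = -1$)
$g = -13$ ($g = \left(4 \left(-1\right) + 6\right) \left(-6\right) - 1 = \left(-4 + 6\right) \left(-6\right) - 1 = 2 \left(-6\right) - 1 = -12 - 1 = -13$)
$\left(3 - -2\right) 77 + g = \left(3 - -2\right) 77 - 13 = \left(3 + 2\right) 77 - 13 = 5 \cdot 77 - 13 = 385 - 13 = 372$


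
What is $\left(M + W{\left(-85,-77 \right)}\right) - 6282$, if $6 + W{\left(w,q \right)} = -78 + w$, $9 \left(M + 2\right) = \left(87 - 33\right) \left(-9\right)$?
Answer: $-6507$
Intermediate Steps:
$M = -56$ ($M = -2 + \frac{\left(87 - 33\right) \left(-9\right)}{9} = -2 + \frac{54 \left(-9\right)}{9} = -2 + \frac{1}{9} \left(-486\right) = -2 - 54 = -56$)
$W{\left(w,q \right)} = -84 + w$ ($W{\left(w,q \right)} = -6 + \left(-78 + w\right) = -84 + w$)
$\left(M + W{\left(-85,-77 \right)}\right) - 6282 = \left(-56 - 169\right) - 6282 = -225 - 6282 = -6507$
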